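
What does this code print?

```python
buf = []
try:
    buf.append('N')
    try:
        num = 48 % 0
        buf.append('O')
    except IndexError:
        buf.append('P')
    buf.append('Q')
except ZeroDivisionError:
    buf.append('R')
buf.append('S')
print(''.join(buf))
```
NRS

Inner handler doesn't match, propagates to outer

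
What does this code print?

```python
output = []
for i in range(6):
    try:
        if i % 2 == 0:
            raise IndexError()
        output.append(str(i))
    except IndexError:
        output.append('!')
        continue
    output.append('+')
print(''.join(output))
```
!1+!3+!5+

continue in except skips rest of loop body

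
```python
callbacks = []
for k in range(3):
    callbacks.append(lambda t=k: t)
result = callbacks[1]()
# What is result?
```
1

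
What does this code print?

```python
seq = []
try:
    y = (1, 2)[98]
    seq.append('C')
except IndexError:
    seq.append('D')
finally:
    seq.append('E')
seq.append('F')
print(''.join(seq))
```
DEF

finally always runs, even after exception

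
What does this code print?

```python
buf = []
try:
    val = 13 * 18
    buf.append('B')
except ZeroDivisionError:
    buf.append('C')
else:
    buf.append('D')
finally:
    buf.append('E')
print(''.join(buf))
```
BDE

else runs before finally when no exception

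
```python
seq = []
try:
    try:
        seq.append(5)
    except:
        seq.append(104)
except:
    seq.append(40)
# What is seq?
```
[5]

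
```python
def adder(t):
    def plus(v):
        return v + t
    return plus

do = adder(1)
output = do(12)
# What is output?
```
13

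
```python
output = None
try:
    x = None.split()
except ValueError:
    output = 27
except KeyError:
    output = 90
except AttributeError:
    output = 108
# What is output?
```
108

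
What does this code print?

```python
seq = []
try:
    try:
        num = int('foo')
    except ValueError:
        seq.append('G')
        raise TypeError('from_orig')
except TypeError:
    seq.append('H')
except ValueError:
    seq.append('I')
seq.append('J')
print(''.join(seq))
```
GHJ

TypeError raised and caught, original ValueError not re-raised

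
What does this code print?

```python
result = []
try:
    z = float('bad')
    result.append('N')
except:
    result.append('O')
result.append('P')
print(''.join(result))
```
OP

Exception raised in try, caught by bare except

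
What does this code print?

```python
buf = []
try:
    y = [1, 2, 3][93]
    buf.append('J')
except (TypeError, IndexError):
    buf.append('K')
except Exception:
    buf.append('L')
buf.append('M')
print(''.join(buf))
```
KM

IndexError matches tuple containing it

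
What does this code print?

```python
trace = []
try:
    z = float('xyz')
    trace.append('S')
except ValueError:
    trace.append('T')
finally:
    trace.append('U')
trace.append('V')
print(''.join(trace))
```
TUV

finally always runs, even after exception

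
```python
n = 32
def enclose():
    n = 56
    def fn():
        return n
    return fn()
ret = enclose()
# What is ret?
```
56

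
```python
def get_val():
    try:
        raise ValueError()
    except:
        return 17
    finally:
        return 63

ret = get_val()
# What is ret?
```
63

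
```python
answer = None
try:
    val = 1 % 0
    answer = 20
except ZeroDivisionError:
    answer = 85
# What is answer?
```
85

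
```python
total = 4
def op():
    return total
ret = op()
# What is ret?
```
4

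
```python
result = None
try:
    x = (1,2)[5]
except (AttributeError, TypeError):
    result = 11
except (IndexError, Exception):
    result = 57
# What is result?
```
57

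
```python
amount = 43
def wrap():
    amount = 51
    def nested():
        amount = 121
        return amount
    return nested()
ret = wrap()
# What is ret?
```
121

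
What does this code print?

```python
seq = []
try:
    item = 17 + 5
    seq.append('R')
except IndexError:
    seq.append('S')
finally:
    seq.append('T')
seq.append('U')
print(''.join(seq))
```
RTU

finally runs after normal execution too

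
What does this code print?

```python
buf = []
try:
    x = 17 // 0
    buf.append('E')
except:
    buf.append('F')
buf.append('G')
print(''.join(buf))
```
FG

Exception raised in try, caught by bare except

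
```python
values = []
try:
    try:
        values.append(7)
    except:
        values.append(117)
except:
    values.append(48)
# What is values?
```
[7]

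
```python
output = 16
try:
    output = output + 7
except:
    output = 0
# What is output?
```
23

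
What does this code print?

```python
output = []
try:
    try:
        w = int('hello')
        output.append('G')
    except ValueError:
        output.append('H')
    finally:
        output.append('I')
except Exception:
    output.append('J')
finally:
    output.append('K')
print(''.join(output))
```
HIK

Both finally blocks run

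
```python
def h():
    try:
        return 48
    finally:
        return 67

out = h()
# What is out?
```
67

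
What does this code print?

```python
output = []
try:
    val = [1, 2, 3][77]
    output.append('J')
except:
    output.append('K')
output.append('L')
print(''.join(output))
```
KL

Exception raised in try, caught by bare except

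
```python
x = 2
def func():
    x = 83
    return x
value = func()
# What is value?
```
83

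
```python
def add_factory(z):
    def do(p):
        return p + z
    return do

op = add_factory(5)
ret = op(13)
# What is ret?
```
18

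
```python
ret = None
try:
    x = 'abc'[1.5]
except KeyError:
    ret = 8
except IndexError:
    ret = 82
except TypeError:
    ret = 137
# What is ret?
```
137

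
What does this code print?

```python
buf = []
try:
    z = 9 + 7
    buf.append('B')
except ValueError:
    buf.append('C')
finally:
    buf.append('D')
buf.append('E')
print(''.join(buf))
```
BDE

finally runs after normal execution too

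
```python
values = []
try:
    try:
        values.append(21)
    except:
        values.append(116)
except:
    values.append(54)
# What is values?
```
[21]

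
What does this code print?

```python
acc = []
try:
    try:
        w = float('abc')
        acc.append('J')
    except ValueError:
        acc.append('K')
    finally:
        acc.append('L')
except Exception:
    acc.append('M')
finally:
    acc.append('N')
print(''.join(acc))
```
KLN

Both finally blocks run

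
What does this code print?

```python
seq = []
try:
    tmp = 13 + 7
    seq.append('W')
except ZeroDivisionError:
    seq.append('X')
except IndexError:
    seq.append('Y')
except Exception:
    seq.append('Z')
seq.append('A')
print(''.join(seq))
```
WA

No exception, try block completes normally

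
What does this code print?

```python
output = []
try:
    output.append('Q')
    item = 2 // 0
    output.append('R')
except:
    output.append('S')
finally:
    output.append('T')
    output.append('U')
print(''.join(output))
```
QSTU

Code before exception runs, then except, then all of finally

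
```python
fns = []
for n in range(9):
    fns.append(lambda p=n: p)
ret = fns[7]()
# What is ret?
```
7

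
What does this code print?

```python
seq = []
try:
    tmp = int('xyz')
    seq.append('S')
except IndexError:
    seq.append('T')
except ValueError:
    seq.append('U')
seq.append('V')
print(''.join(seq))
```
UV

ValueError is caught by its specific handler, not IndexError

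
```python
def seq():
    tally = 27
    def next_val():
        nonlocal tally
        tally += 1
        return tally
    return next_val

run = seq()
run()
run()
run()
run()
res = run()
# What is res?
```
32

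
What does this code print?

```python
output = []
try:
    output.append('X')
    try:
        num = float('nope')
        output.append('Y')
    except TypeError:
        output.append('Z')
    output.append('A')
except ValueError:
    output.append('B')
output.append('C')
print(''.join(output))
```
XBC

Inner handler doesn't match, propagates to outer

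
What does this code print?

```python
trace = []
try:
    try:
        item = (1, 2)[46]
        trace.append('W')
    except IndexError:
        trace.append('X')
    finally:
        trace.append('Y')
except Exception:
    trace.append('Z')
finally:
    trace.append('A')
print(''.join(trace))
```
XYA

Both finally blocks run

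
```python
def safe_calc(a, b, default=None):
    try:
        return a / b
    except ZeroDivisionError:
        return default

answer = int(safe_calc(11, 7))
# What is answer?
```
1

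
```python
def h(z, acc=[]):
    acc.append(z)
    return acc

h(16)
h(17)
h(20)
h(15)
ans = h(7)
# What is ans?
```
[16, 17, 20, 15, 7]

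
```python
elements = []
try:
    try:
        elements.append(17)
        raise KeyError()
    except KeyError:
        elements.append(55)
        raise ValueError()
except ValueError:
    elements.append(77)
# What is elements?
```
[17, 55, 77]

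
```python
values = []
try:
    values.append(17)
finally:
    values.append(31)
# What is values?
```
[17, 31]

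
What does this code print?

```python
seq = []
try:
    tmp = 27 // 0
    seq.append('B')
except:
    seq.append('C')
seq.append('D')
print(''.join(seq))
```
CD

Exception raised in try, caught by bare except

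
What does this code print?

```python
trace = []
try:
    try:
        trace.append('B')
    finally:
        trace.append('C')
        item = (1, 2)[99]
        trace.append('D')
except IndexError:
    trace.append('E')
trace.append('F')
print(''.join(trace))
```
BCEF

Exception in inner finally caught by outer except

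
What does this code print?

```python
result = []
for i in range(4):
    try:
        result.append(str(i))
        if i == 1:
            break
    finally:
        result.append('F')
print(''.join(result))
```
0F1F

finally runs even when breaking out of loop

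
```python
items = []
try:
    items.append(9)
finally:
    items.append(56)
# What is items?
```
[9, 56]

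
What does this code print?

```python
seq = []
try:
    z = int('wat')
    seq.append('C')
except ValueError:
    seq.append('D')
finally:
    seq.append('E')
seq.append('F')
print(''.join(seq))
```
DEF

finally always runs, even after exception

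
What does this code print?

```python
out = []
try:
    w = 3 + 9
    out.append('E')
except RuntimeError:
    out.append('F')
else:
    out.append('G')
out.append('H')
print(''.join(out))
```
EGH

else block runs when no exception occurs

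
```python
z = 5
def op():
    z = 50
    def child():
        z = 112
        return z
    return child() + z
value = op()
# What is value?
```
162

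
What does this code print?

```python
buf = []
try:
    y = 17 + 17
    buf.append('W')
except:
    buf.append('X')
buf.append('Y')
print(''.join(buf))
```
WY

No exception, try block completes normally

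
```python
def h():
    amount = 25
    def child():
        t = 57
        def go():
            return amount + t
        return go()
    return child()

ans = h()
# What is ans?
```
82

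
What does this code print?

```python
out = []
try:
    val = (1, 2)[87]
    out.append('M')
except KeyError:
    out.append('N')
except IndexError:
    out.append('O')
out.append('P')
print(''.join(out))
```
OP

IndexError is caught by its specific handler, not KeyError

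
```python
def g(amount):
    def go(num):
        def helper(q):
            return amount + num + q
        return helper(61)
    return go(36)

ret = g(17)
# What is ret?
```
114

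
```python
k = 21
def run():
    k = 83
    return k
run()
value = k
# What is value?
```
21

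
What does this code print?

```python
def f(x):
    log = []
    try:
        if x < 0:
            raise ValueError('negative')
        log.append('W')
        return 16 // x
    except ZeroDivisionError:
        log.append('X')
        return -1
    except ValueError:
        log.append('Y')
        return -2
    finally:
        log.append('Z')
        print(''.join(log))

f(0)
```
WXZ

x=0 causes ZeroDivisionError, caught, finally prints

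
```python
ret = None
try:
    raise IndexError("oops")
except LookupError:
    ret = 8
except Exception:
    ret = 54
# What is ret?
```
8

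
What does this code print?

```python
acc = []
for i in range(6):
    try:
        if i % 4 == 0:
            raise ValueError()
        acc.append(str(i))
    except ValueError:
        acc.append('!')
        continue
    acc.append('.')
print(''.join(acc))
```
!1.2.3.!5.

continue in except skips rest of loop body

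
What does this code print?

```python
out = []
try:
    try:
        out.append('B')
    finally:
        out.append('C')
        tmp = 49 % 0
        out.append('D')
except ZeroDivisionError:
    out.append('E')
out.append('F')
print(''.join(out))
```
BCEF

Exception in inner finally caught by outer except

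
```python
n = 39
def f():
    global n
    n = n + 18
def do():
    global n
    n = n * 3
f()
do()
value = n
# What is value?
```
171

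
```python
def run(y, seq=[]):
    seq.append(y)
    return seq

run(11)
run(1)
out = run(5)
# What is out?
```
[11, 1, 5]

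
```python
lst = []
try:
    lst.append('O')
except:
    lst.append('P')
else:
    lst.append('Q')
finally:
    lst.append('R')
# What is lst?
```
['O', 'Q', 'R']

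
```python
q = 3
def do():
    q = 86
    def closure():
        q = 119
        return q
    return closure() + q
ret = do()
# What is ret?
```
205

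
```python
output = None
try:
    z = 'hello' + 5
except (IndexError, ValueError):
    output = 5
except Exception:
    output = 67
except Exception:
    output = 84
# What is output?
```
67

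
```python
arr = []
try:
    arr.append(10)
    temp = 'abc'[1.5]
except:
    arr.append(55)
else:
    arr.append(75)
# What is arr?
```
[10, 55]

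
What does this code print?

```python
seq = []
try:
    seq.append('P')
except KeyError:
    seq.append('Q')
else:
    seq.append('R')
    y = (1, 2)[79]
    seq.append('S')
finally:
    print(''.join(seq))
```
PR

Try succeeds, else appends 'R', IndexError in else is uncaught, finally prints before exception propagates ('S' never appended)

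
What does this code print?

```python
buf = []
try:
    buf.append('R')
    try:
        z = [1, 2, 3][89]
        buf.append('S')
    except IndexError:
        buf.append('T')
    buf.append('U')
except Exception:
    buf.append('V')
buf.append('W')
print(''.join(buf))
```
RTUW

Inner exception caught by inner handler, outer continues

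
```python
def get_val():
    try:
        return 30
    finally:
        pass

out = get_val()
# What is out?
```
30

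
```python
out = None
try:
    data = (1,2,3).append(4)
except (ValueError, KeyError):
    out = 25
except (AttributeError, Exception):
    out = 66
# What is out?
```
66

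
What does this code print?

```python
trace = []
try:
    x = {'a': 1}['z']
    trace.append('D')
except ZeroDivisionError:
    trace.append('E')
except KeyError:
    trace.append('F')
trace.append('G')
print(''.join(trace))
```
FG

KeyError is caught by its specific handler, not ZeroDivisionError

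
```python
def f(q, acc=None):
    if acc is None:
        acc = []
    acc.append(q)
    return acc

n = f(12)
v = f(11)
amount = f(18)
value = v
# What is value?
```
[11]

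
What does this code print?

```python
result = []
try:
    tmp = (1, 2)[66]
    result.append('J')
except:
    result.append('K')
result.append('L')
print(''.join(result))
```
KL

Exception raised in try, caught by bare except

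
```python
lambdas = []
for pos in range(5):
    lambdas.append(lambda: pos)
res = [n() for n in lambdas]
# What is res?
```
[4, 4, 4, 4, 4]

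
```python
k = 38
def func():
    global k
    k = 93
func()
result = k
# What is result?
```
93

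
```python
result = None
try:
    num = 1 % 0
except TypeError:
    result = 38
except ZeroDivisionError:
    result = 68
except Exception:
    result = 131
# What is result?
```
68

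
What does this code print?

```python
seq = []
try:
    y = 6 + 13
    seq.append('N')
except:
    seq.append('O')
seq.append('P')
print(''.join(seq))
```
NP

No exception, try block completes normally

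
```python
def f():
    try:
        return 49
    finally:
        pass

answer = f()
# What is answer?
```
49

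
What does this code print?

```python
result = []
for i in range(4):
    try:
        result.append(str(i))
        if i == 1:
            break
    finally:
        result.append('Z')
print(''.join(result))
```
0Z1Z

finally runs even when breaking out of loop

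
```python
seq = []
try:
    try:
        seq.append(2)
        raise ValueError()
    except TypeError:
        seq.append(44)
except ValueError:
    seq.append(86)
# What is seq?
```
[2, 86]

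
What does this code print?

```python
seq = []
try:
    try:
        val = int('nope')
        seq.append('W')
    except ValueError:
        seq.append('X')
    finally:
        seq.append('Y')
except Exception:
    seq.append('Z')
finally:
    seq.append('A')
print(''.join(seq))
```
XYA

Both finally blocks run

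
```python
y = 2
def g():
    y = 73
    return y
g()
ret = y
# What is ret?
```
2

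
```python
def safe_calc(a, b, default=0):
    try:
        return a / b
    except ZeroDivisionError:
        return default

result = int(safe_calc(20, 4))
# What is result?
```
5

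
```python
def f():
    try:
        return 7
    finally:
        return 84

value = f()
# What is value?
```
84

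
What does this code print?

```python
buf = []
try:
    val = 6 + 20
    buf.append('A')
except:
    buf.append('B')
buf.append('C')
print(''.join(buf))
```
AC

No exception, try block completes normally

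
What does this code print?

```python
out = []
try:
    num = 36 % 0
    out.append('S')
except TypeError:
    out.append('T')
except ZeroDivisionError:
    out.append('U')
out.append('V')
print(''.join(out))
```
UV

ZeroDivisionError is caught by its specific handler, not TypeError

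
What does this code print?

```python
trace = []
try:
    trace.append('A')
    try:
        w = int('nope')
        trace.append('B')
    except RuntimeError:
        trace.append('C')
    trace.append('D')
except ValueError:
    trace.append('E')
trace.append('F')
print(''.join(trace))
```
AEF

Inner handler doesn't match, propagates to outer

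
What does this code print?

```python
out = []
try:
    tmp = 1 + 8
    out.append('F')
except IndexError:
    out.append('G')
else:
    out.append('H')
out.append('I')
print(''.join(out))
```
FHI

else block runs when no exception occurs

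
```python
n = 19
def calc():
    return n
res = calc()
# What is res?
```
19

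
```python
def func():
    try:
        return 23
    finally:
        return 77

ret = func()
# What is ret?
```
77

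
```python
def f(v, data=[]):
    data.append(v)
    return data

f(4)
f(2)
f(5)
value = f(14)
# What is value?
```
[4, 2, 5, 14]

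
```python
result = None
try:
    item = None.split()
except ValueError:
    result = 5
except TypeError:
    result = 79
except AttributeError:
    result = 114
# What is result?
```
114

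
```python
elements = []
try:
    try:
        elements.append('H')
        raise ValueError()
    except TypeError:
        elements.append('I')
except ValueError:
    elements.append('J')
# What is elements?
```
['H', 'J']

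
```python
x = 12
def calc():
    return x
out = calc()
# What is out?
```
12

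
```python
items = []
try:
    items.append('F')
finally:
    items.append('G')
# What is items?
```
['F', 'G']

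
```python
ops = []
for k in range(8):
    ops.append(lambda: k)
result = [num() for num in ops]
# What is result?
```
[7, 7, 7, 7, 7, 7, 7, 7]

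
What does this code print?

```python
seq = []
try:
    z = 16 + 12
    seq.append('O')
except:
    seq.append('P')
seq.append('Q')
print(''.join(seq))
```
OQ

No exception, try block completes normally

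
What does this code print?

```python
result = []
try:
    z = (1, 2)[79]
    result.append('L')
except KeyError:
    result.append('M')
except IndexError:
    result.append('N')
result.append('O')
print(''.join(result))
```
NO

IndexError is caught by its specific handler, not KeyError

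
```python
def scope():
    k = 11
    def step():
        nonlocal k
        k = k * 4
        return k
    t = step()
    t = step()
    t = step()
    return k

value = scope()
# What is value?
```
704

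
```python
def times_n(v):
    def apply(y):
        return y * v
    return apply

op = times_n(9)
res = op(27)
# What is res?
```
243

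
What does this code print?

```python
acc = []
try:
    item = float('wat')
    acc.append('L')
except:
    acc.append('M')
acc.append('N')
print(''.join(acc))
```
MN

Exception raised in try, caught by bare except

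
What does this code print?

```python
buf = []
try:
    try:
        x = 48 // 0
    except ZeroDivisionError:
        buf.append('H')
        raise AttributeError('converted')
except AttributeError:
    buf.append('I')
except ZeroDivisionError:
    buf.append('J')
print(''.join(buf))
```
HI

New AttributeError raised, caught by outer AttributeError handler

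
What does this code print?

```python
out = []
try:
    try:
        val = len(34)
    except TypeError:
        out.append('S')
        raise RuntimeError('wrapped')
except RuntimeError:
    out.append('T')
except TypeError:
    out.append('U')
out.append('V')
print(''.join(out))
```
STV

RuntimeError raised and caught, original TypeError not re-raised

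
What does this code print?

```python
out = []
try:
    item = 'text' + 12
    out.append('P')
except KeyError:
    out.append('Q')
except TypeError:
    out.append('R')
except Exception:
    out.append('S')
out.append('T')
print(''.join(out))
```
RT

TypeError matches before generic Exception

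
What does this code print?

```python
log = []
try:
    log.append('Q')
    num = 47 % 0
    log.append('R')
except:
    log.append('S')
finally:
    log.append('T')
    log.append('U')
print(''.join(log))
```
QSTU

Code before exception runs, then except, then all of finally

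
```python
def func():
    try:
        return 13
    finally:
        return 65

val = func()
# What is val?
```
65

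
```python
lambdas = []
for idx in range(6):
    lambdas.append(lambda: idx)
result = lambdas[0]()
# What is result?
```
5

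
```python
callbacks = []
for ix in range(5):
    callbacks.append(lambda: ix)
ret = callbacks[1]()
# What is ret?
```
4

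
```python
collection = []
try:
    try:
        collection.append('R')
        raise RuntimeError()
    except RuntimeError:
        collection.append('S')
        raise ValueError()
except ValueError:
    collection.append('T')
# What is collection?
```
['R', 'S', 'T']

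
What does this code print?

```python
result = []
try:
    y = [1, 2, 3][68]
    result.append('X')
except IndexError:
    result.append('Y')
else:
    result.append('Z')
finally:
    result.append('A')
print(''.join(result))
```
YA

Exception: except runs, else skipped, finally runs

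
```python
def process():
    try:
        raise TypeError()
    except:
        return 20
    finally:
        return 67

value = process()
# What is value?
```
67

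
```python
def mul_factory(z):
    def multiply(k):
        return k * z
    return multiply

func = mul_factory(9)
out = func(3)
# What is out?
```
27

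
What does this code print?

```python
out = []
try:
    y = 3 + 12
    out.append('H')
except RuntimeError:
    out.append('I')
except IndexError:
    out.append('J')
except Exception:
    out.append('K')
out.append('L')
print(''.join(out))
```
HL

No exception, try block completes normally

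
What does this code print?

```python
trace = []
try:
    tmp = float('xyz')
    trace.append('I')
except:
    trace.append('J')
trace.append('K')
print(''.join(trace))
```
JK

Exception raised in try, caught by bare except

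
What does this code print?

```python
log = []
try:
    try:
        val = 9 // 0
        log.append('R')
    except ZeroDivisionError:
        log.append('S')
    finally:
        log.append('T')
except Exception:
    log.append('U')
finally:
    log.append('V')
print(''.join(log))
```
STV

Both finally blocks run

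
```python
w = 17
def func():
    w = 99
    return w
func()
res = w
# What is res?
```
17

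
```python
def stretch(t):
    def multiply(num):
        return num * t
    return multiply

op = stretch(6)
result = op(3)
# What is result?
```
18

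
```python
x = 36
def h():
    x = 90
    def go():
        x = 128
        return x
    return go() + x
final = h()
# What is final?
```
218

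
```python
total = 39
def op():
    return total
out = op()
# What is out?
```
39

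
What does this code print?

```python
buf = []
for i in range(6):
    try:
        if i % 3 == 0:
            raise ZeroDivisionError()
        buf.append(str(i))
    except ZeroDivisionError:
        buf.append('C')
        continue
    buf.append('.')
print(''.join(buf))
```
C1.2.C4.5.

continue in except skips rest of loop body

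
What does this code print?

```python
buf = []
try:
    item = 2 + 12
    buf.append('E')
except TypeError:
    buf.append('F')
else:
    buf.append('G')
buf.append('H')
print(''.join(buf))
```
EGH

else block runs when no exception occurs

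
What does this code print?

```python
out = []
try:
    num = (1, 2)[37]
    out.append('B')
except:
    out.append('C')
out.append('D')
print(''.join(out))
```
CD

Exception raised in try, caught by bare except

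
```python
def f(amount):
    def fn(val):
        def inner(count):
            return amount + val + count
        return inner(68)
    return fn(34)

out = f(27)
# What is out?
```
129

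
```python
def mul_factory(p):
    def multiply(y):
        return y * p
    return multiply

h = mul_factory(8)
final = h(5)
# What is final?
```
40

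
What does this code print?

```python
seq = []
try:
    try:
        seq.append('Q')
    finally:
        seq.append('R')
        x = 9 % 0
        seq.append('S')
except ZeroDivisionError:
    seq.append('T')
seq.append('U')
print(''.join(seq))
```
QRTU

Exception in inner finally caught by outer except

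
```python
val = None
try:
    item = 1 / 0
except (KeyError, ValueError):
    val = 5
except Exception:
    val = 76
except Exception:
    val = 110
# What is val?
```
76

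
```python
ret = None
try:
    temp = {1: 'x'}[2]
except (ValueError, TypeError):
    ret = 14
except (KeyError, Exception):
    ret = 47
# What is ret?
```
47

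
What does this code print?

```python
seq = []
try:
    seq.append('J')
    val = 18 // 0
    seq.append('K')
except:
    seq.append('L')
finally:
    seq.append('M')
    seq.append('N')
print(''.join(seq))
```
JLMN

Code before exception runs, then except, then all of finally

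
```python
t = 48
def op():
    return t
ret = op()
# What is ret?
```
48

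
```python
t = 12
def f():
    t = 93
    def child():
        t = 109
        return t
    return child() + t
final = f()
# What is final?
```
202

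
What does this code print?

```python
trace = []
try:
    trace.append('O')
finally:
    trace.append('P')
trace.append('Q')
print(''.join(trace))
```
OPQ

try/finally without except, no exception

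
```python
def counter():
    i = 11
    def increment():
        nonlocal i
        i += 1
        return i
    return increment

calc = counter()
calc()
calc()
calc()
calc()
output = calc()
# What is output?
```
16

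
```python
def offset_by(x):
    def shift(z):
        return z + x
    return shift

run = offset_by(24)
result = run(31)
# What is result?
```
55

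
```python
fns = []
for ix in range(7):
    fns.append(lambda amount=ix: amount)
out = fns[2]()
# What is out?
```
2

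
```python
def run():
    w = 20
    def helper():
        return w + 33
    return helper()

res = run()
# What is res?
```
53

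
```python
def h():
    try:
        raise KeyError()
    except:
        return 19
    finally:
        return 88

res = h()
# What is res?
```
88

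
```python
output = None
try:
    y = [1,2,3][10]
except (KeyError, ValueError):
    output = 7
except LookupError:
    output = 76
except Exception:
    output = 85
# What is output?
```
76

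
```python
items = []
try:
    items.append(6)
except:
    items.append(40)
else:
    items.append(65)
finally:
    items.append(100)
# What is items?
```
[6, 65, 100]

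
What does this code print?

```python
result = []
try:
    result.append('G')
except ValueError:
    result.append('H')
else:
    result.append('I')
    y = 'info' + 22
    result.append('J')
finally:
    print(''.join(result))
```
GI

Try succeeds, else appends 'I', TypeError in else is uncaught, finally prints before exception propagates ('J' never appended)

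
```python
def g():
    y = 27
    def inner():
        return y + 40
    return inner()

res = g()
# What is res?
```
67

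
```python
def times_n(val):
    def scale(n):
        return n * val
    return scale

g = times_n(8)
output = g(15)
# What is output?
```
120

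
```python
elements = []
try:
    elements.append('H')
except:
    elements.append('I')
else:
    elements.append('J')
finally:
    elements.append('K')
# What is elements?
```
['H', 'J', 'K']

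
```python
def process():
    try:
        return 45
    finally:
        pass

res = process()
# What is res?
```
45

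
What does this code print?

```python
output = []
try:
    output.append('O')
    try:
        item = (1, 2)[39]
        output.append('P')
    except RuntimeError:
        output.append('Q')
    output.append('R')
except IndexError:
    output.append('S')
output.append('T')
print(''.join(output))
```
OST

Inner handler doesn't match, propagates to outer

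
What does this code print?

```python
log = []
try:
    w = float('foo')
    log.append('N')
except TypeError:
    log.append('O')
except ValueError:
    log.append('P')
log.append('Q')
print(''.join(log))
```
PQ

ValueError is caught by its specific handler, not TypeError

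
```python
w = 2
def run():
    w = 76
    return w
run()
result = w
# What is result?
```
2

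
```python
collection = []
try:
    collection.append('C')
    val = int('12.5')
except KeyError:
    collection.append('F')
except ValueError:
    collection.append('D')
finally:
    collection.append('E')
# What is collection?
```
['C', 'D', 'E']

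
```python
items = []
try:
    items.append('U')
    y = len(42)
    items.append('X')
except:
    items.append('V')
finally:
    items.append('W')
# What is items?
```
['U', 'V', 'W']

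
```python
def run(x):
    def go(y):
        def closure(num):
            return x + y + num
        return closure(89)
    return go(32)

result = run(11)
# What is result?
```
132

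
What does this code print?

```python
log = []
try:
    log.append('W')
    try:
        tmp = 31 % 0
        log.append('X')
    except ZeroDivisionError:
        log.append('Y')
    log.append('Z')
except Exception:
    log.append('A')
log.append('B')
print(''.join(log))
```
WYZB

Inner exception caught by inner handler, outer continues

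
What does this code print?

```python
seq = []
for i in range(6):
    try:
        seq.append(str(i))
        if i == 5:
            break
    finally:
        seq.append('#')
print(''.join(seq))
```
0#1#2#3#4#5#

finally runs even when breaking out of loop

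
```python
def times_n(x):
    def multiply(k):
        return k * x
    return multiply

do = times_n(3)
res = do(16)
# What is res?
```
48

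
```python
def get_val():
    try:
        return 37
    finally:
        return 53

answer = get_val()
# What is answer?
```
53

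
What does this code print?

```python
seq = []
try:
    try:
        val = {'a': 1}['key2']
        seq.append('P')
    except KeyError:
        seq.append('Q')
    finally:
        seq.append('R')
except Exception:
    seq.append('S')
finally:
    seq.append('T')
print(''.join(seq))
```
QRT

Both finally blocks run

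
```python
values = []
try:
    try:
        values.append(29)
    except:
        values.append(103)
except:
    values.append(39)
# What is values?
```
[29]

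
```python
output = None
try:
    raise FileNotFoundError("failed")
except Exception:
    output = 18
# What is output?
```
18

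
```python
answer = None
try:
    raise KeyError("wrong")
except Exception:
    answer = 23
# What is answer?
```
23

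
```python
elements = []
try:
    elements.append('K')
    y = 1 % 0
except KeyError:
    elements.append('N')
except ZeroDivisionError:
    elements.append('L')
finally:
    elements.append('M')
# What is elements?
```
['K', 'L', 'M']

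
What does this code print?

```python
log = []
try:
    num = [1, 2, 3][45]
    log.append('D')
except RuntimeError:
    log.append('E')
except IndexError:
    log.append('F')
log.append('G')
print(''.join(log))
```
FG

IndexError is caught by its specific handler, not RuntimeError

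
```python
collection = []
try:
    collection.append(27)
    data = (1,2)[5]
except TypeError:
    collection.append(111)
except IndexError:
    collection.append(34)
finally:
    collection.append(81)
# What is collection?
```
[27, 34, 81]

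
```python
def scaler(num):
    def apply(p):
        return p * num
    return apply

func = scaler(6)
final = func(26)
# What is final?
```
156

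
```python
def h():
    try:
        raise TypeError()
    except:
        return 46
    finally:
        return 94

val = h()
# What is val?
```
94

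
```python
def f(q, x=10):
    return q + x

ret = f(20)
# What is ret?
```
30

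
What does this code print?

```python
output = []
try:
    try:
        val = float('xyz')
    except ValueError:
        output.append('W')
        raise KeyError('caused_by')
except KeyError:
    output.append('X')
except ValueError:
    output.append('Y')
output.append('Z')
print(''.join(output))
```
WXZ

KeyError raised and caught, original ValueError not re-raised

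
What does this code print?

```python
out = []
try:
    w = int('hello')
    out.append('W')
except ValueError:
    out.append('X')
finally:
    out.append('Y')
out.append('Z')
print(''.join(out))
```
XYZ

finally always runs, even after exception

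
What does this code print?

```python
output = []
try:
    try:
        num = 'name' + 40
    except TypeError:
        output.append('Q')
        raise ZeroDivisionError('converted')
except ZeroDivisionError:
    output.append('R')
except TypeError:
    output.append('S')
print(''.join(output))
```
QR

New ZeroDivisionError raised, caught by outer ZeroDivisionError handler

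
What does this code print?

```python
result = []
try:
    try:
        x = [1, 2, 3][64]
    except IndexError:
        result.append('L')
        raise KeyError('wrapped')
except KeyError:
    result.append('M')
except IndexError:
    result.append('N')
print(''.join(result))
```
LM

New KeyError raised, caught by outer KeyError handler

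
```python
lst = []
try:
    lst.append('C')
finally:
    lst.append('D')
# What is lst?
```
['C', 'D']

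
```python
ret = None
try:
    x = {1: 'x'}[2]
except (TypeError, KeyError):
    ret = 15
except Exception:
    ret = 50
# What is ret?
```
15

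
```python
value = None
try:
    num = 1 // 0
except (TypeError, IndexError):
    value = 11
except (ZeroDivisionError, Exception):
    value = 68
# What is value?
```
68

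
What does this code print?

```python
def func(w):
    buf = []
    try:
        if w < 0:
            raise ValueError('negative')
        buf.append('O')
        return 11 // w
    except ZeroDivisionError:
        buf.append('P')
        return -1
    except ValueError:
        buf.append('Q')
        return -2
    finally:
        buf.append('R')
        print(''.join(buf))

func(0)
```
OPR

w=0 causes ZeroDivisionError, caught, finally prints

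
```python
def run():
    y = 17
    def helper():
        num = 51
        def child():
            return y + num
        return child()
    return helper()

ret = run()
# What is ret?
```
68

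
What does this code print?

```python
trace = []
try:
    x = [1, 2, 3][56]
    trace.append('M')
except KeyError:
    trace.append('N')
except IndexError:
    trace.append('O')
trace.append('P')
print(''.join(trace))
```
OP

IndexError is caught by its specific handler, not KeyError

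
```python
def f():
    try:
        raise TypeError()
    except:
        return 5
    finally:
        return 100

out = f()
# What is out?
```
100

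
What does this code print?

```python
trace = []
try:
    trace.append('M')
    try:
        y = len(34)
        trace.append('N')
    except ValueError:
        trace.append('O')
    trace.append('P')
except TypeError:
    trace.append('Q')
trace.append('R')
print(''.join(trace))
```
MQR

Inner handler doesn't match, propagates to outer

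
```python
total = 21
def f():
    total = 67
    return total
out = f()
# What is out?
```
67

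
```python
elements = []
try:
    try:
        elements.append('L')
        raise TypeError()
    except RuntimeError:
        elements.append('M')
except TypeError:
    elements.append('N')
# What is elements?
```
['L', 'N']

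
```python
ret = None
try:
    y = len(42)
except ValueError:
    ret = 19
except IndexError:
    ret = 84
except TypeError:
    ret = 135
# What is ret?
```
135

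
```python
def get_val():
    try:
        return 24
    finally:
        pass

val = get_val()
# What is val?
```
24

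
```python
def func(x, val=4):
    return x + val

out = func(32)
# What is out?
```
36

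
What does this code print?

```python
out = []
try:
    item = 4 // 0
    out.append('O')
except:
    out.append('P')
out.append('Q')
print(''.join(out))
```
PQ

Exception raised in try, caught by bare except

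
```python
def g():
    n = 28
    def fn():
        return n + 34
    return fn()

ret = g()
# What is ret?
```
62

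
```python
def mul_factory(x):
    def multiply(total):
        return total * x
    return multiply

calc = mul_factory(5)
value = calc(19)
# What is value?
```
95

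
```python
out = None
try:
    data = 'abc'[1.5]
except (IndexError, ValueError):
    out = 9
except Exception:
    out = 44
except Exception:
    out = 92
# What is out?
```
44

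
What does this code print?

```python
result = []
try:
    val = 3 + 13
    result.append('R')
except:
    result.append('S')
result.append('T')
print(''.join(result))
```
RT

No exception, try block completes normally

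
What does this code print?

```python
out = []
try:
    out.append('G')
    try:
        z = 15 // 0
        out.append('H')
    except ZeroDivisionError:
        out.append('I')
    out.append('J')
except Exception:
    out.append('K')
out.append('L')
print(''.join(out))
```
GIJL

Inner exception caught by inner handler, outer continues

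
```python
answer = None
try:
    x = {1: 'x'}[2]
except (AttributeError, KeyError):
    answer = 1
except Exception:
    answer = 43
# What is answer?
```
1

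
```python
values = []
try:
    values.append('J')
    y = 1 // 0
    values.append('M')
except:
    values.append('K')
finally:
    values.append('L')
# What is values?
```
['J', 'K', 'L']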